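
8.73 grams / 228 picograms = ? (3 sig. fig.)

(8.73) / (228 × 10⁻¹²) = 0.03829 × 10¹²

38300000000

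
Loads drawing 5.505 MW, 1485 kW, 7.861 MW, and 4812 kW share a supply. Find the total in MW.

19.663 MW

In MW:
  5.505 MW → 5.505
  1485 kW = 1485 × 10⁻³ MW = 1.485
  7.861 MW → 7.861
  4812 kW = 4812 × 10⁻³ MW = 4.812
Sum: 5.505 + 1.485 + 7.861 + 4.812 = 19.663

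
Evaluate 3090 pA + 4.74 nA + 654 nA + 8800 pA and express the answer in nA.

670.63 nA

In nA:
  3090 pA = 3090 × 10^-3 nA = 3.09
  4.74 nA → 4.74
  654 nA → 654
  8800 pA = 8800 × 10^-3 nA = 8.8
Sum: 3.09 + 4.74 + 654 + 8.8 = 670.63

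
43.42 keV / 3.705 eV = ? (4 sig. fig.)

(43.42e3) / (3.705) = 11.719e3

11720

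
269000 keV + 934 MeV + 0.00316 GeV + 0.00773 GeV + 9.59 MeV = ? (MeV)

1223.48 MeV

In MeV:
  269000 keV = 269000 × 10⁻³ MeV = 269
  934 MeV → 934
  0.00316 GeV = 0.00316 × 10³ MeV = 3.16
  0.00773 GeV = 0.00773 × 10³ MeV = 7.73
  9.59 MeV → 9.59
Sum: 269 + 934 + 3.16 + 7.73 + 9.59 = 1223.48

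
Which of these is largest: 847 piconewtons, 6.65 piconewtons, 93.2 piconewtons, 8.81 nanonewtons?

847 piconewtons = 0.000000000847 newtons
6.65 piconewtons = 0.00000000000665 newtons
93.2 piconewtons = 0.0000000000932 newtons
8.81 nanonewtons = 0.00000000881 newtons

8.81 nanonewtons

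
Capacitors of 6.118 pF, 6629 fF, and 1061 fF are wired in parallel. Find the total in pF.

13.808 pF

In pF:
  6.118 pF → 6.118
  6629 fF = 6629e-3 pF = 6.629
  1061 fF = 1061e-3 pF = 1.061
Sum: 6.118 + 6.629 + 1.061 = 13.808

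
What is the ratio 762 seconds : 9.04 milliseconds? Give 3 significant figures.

(762) / (9.04 × 10⁻³) = 84.29 × 10³

84300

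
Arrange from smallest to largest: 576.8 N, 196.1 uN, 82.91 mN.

576.8 N = 576.8 N
196.1 uN = 0.0001961 N
82.91 mN = 0.08291 N

196.1 uN < 82.91 mN < 576.8 N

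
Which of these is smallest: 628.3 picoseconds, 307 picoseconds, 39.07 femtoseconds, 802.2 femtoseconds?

39.07 femtoseconds

628.3 picoseconds = 0.0000000006283 seconds
307 picoseconds = 0.000000000307 seconds
39.07 femtoseconds = 0.00000000000003907 seconds
802.2 femtoseconds = 0.0000000000008022 seconds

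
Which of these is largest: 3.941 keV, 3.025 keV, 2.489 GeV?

3.941 keV = 3941 eV
3.025 keV = 3025 eV
2.489 GeV = 2489000000 eV

2.489 GeV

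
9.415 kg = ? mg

kilo = 10³, milli = 10⁻³; factor is 10⁶.
9.415 × 10⁶ = 9415000

9415000 mg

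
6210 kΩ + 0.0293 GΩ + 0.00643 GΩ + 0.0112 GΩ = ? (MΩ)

53.14 MΩ

In MΩ:
  6210 kΩ = 6210e-3 MΩ = 6.21
  0.0293 GΩ = 0.0293e3 MΩ = 29.3
  0.00643 GΩ = 0.00643e3 MΩ = 6.43
  0.0112 GΩ = 0.0112e3 MΩ = 11.2
Sum: 6.21 + 29.3 + 6.43 + 11.2 = 53.14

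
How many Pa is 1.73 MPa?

mega = 10⁶, (no prefix) = 10⁰; factor is 10⁶.
1.73 × 10⁶ = 1730000

1730000 Pa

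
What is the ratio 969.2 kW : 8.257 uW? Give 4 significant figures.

117400000000

(969.2 × 10^3) / (8.257 × 10^-6) = 117.38 × 10^9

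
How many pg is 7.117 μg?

7117000 pg

micro = 1e-6, pico = 1e-12; factor is 1e6.
7.117 × 1e6 = 7117000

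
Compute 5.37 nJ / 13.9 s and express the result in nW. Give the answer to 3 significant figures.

0.386 nW

(5.37 × 10^-9) / (13.9) = 0.38633 × 10^-9 W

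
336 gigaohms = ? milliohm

336000000000000 milliohms

giga = 1e9, milli = 1e-3; factor is 1e12.
336 × 1e12 = 336000000000000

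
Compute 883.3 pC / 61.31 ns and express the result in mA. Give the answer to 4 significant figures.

14.41 mA

(883.3 × 10⁻¹²) / (61.31 × 10⁻⁹) = 14.4071 × 10⁻³ A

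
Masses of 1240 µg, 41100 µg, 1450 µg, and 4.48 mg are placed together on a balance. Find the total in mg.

48.27 mg

In mg:
  1240 µg = 1240 × 10⁻³ mg = 1.24
  41100 µg = 41100 × 10⁻³ mg = 41.1
  1450 µg = 1450 × 10⁻³ mg = 1.45
  4.48 mg → 4.48
Sum: 1.24 + 41.1 + 1.45 + 4.48 = 48.27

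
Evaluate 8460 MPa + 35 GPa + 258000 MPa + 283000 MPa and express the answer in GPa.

584.46 GPa

In GPa:
  8460 MPa = 8460 × 10⁻³ GPa = 8.46
  35 GPa → 35
  258000 MPa = 258000 × 10⁻³ GPa = 258
  283000 MPa = 283000 × 10⁻³ GPa = 283
Sum: 8.46 + 35 + 258 + 283 = 584.46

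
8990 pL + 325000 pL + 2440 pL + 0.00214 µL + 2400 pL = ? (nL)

In nL:
  8990 pL = 8990 × 10^-3 nL = 8.99
  325000 pL = 325000 × 10^-3 nL = 325
  2440 pL = 2440 × 10^-3 nL = 2.44
  0.00214 µL = 0.00214 × 10^3 nL = 2.14
  2400 pL = 2400 × 10^-3 nL = 2.4
Sum: 8.99 + 325 + 2.44 + 2.14 + 2.4 = 340.97

340.97 nL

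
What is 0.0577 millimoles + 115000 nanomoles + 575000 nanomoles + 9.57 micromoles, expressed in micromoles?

In micromoles:
  0.0577 millimoles = 0.0577 × 10^3 micromoles = 57.7
  115000 nanomoles = 115000 × 10^-3 micromoles = 115
  575000 nanomoles = 575000 × 10^-3 micromoles = 575
  9.57 micromoles → 9.57
Sum: 57.7 + 115 + 575 + 9.57 = 757.27

757.27 micromoles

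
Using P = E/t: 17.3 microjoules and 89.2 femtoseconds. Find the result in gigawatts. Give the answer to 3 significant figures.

(17.3 × 10⁻⁶) / (89.2 × 10⁻¹⁵) = 0.19395 × 10⁹ W

0.194 gigawatts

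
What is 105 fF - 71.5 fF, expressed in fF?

In fF:
  105 fF → 105
  71.5 fF → 71.5
Difference: 105 - 71.5 = 33.5

33.5 fF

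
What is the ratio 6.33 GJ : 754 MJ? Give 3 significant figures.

(6.33 × 10^9) / (754 × 10^6) = 0.008395 × 10^3

8.40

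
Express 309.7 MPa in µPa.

309700000000000 µPa

mega = 1e6, micro = 1e-6; factor is 1e12.
309.7 × 1e12 = 309700000000000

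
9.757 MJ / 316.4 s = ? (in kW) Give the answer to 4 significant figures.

(9.757e6) / (316.4) = 0.0308375e6 W

30.84 kW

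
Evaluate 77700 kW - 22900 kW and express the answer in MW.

54.8 MW

In MW:
  77700 kW = 77700 × 10^-3 MW = 77.7
  22900 kW = 22900 × 10^-3 MW = 22.9
Difference: 77.7 - 22.9 = 54.8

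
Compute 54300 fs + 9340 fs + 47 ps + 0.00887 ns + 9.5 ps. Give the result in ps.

In ps:
  54300 fs = 54300 × 10⁻³ ps = 54.3
  9340 fs = 9340 × 10⁻³ ps = 9.34
  47 ps → 47
  0.00887 ns = 0.00887 × 10³ ps = 8.87
  9.5 ps → 9.5
Sum: 54.3 + 9.34 + 47 + 8.87 + 9.5 = 129.01

129.01 ps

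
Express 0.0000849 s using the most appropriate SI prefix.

= 84.9e-6 s; 1e-6 is micro.

84.9 us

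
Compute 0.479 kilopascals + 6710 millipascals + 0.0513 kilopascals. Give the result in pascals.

In pascals:
  0.479 kilopascals = 0.479e3 pascals = 479
  6710 millipascals = 6710e-3 pascals = 6.71
  0.0513 kilopascals = 0.0513e3 pascals = 51.3
Sum: 479 + 6.71 + 51.3 = 537.01

537.01 pascals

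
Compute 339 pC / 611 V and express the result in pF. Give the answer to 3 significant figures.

0.555 pF

(339e-12) / (611) = 0.55483e-12 F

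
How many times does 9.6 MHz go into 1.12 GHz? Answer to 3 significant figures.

117

(1.12 × 10^9) / (9.6 × 10^6) = 0.1167 × 10^3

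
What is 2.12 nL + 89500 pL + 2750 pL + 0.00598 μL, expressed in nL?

In nL:
  2.12 nL → 2.12
  89500 pL = 89500 × 10⁻³ nL = 89.5
  2750 pL = 2750 × 10⁻³ nL = 2.75
  0.00598 μL = 0.00598 × 10³ nL = 5.98
Sum: 2.12 + 89.5 + 2.75 + 5.98 = 100.35

100.35 nL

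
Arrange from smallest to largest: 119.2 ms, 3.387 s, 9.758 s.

119.2 ms = 0.1192 s
3.387 s = 3.387 s
9.758 s = 9.758 s

119.2 ms < 3.387 s < 9.758 s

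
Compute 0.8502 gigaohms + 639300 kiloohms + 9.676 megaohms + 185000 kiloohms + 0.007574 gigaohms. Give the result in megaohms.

1691.75 megaohms

In megaohms:
  0.8502 gigaohms = 0.8502 × 10^3 megaohms = 850.2
  639300 kiloohms = 639300 × 10^-3 megaohms = 639.3
  9.676 megaohms → 9.676
  185000 kiloohms = 185000 × 10^-3 megaohms = 185
  0.007574 gigaohms = 0.007574 × 10^3 megaohms = 7.574
Sum: 850.2 + 639.3 + 9.676 + 185 + 7.574 = 1691.75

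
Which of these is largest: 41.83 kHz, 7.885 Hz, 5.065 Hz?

41.83 kHz

41.83 kHz = 41830 Hz
7.885 Hz = 7.885 Hz
5.065 Hz = 5.065 Hz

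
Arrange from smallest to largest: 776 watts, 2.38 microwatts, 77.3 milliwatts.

2.38 microwatts < 77.3 milliwatts < 776 watts

776 watts = 776 watts
2.38 microwatts = 0.00000238 watts
77.3 milliwatts = 0.0773 watts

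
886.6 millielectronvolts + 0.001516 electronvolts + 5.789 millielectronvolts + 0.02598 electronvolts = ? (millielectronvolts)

919.885 millielectronvolts

In millielectronvolts:
  886.6 millielectronvolts → 886.6
  0.001516 electronvolts = 0.001516e3 millielectronvolts = 1.516
  5.789 millielectronvolts → 5.789
  0.02598 electronvolts = 0.02598e3 millielectronvolts = 25.98
Sum: 886.6 + 1.516 + 5.789 + 25.98 = 919.885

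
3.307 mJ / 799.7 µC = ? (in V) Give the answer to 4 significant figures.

4.135 V

(3.307 × 10^-3) / (799.7 × 10^-6) = 0.0041353 × 10^3 V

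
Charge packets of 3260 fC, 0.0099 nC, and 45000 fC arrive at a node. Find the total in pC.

In pC:
  3260 fC = 3260 × 10⁻³ pC = 3.26
  0.0099 nC = 0.0099 × 10³ pC = 9.9
  45000 fC = 45000 × 10⁻³ pC = 45
Sum: 3.26 + 9.9 + 45 = 58.16

58.16 pC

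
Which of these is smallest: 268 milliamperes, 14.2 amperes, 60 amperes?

268 milliamperes

268 milliamperes = 0.268 amperes
14.2 amperes = 14.2 amperes
60 amperes = 60 amperes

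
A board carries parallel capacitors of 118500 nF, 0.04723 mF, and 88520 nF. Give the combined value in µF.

254.25 µF

In µF:
  118500 nF = 118500 × 10^-3 µF = 118.5
  0.04723 mF = 0.04723 × 10^3 µF = 47.23
  88520 nF = 88520 × 10^-3 µF = 88.52
Sum: 118.5 + 47.23 + 88.52 = 254.25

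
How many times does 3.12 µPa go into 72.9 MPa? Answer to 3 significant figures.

(72.9 × 10⁶) / (3.12 × 10⁻⁶) = 23.37 × 10¹²

23400000000000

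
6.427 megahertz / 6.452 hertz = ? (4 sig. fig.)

996100

(6.427 × 10^6) / (6.452) = 0.99613 × 10^6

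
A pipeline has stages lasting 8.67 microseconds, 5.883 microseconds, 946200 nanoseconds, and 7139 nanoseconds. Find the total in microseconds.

In microseconds:
  8.67 microseconds → 8.67
  5.883 microseconds → 5.883
  946200 nanoseconds = 946200 × 10⁻³ microseconds = 946.2
  7139 nanoseconds = 7139 × 10⁻³ microseconds = 7.139
Sum: 8.67 + 5.883 + 946.2 + 7.139 = 967.892

967.892 microseconds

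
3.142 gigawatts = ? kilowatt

giga = 10⁹, kilo = 10³; factor is 10⁶.
3.142 × 10⁶ = 3142000

3142000 kilowatts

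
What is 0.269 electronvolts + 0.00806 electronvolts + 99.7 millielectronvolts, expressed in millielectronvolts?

In millielectronvolts:
  0.269 electronvolts = 0.269 × 10³ millielectronvolts = 269
  0.00806 electronvolts = 0.00806 × 10³ millielectronvolts = 8.06
  99.7 millielectronvolts → 99.7
Sum: 269 + 8.06 + 99.7 = 376.76

376.76 millielectronvolts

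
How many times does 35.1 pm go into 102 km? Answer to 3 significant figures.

2910000000000000

(102 × 10³) / (35.1 × 10⁻¹²) = 2.906 × 10¹⁵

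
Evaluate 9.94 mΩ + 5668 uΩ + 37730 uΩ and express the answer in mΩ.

53.338 mΩ

In mΩ:
  9.94 mΩ → 9.94
  5668 uΩ = 5668e-3 mΩ = 5.668
  37730 uΩ = 37730e-3 mΩ = 37.73
Sum: 9.94 + 5.668 + 37.73 = 53.338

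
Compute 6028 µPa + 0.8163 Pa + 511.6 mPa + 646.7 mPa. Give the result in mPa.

1980.628 mPa

In mPa:
  6028 µPa = 6028 × 10^-3 mPa = 6.028
  0.8163 Pa = 0.8163 × 10^3 mPa = 816.3
  511.6 mPa → 511.6
  646.7 mPa → 646.7
Sum: 6.028 + 816.3 + 511.6 + 646.7 = 1980.628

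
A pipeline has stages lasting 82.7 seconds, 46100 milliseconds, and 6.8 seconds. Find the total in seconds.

In seconds:
  82.7 seconds → 82.7
  46100 milliseconds = 46100e-3 seconds = 46.1
  6.8 seconds → 6.8
Sum: 82.7 + 46.1 + 6.8 = 135.6

135.6 seconds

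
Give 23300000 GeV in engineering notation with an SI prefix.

= 23.3 × 10^15 eV; 10^15 is peta.

23.3 PeV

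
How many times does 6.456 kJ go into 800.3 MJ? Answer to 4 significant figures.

124000

(800.3e6) / (6.456e3) = 123.96e3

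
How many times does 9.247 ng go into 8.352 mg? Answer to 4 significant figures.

(8.352e-3) / (9.247e-9) = 0.90321e6

903200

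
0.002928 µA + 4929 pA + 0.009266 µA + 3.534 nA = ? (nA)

20.657 nA

In nA:
  0.002928 µA = 0.002928 × 10^3 nA = 2.928
  4929 pA = 4929 × 10^-3 nA = 4.929
  0.009266 µA = 0.009266 × 10^3 nA = 9.266
  3.534 nA → 3.534
Sum: 2.928 + 4.929 + 9.266 + 3.534 = 20.657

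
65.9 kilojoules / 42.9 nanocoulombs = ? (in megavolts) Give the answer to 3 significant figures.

1540000 megavolts

(65.9 × 10^3) / (42.9 × 10^-9) = 1.5361 × 10^12 V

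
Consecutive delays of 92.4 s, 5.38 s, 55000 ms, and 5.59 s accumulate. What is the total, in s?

In s:
  92.4 s → 92.4
  5.38 s → 5.38
  55000 ms = 55000e-3 s = 55
  5.59 s → 5.59
Sum: 92.4 + 5.38 + 55 + 5.59 = 158.37

158.37 s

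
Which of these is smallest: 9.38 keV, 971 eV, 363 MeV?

9.38 keV = 9380 eV
971 eV = 971 eV
363 MeV = 363000000 eV

971 eV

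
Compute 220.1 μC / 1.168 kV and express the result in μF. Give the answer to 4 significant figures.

(220.1 × 10⁻⁶) / (1.168 × 10³) = 188.442 × 10⁻⁹ F

0.1884 μF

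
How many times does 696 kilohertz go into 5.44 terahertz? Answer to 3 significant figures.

7820000

(5.44 × 10¹²) / (696 × 10³) = 0.007816 × 10⁹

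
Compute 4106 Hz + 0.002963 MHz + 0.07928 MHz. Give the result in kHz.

86.349 kHz

In kHz:
  4106 Hz = 4106e-3 kHz = 4.106
  0.002963 MHz = 0.002963e3 kHz = 2.963
  0.07928 MHz = 0.07928e3 kHz = 79.28
Sum: 4.106 + 2.963 + 79.28 = 86.349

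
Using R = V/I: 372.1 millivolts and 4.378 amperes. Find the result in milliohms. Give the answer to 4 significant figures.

84.99 milliohms

(372.1 × 10⁻³) / (4.378) = 84.9931 × 10⁻³ Ω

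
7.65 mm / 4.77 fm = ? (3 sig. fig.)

1600000000000

(7.65 × 10⁻³) / (4.77 × 10⁻¹⁵) = 1.604 × 10¹²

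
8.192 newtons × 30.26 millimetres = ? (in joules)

0.24788992 joules

8.192 × 30.26 × 10⁻³ = 247.88992 × 10⁻³ J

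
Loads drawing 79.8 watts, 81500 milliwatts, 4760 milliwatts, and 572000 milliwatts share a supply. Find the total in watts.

In watts:
  79.8 watts → 79.8
  81500 milliwatts = 81500 × 10⁻³ watts = 81.5
  4760 milliwatts = 4760 × 10⁻³ watts = 4.76
  572000 milliwatts = 572000 × 10⁻³ watts = 572
Sum: 79.8 + 81.5 + 4.76 + 572 = 738.06

738.06 watts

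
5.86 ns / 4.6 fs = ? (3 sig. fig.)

(5.86 × 10⁻⁹) / (4.6 × 10⁻¹⁵) = 1.274 × 10⁶

1270000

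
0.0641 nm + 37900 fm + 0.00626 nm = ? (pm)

108.26 pm

In pm:
  0.0641 nm = 0.0641e3 pm = 64.1
  37900 fm = 37900e-3 pm = 37.9
  0.00626 nm = 0.00626e3 pm = 6.26
Sum: 64.1 + 37.9 + 6.26 = 108.26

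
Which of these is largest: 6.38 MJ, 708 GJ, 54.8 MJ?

708 GJ

6.38 MJ = 6380000 J
708 GJ = 708000000000 J
54.8 MJ = 54800000 J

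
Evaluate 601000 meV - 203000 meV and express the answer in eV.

In eV:
  601000 meV = 601000 × 10⁻³ eV = 601
  203000 meV = 203000 × 10⁻³ eV = 203
Difference: 601 - 203 = 398

398 eV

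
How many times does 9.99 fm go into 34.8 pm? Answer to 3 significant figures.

3480

(34.8e-12) / (9.99e-15) = 3.483e3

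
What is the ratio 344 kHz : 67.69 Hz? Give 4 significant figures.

5082

(344 × 10^3) / (67.69) = 5.082 × 10^3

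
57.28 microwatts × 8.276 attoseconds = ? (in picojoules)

0.00000000047404928 picojoules

57.28 × 10⁻⁶ × 8.276 × 10⁻¹⁸ = 474.04928 × 10⁻²⁴ J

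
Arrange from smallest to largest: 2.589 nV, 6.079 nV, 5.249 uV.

2.589 nV < 6.079 nV < 5.249 uV

2.589 nV = 0.000000002589 V
6.079 nV = 0.000000006079 V
5.249 uV = 0.000005249 V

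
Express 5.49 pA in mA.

pico = 1e-12, milli = 1e-3; factor is 1e-9.
5.49 × 1e-9 = 0.00000000549

0.00000000549 mA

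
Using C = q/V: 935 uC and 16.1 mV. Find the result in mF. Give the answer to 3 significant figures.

58.1 mF

(935 × 10⁻⁶) / (16.1 × 10⁻³) = 58.075 × 10⁻³ F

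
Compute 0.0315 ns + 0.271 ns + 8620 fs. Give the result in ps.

311.12 ps

In ps:
  0.0315 ns = 0.0315 × 10³ ps = 31.5
  0.271 ns = 0.271 × 10³ ps = 271
  8620 fs = 8620 × 10⁻³ ps = 8.62
Sum: 31.5 + 271 + 8.62 = 311.12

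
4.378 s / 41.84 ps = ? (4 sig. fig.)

(4.378) / (41.84 × 10⁻¹²) = 0.10464 × 10¹²

104600000000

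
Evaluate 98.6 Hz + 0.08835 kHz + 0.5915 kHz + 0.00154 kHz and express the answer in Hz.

In Hz:
  98.6 Hz → 98.6
  0.08835 kHz = 0.08835 × 10³ Hz = 88.35
  0.5915 kHz = 0.5915 × 10³ Hz = 591.5
  0.00154 kHz = 0.00154 × 10³ Hz = 1.54
Sum: 98.6 + 88.35 + 591.5 + 1.54 = 779.99

779.99 Hz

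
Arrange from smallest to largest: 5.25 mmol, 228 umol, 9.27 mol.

228 umol < 5.25 mmol < 9.27 mol

5.25 mmol = 0.00525 mol
228 umol = 0.000228 mol
9.27 mol = 9.27 mol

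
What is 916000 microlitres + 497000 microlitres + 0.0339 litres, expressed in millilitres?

In millilitres:
  916000 microlitres = 916000 × 10⁻³ millilitres = 916
  497000 microlitres = 497000 × 10⁻³ millilitres = 497
  0.0339 litres = 0.0339 × 10³ millilitres = 33.9
Sum: 916 + 497 + 33.9 = 1446.9

1446.9 millilitres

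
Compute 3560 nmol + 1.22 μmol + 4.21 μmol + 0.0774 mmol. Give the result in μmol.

86.39 μmol

In μmol:
  3560 nmol = 3560 × 10⁻³ μmol = 3.56
  1.22 μmol → 1.22
  4.21 μmol → 4.21
  0.0774 mmol = 0.0774 × 10³ μmol = 77.4
Sum: 3.56 + 1.22 + 4.21 + 77.4 = 86.39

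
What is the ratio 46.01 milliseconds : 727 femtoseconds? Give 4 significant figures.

(46.01 × 10^-3) / (727 × 10^-15) = 0.063287 × 10^12

63290000000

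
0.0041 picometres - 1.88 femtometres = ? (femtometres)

In femtometres:
  0.0041 picometres = 0.0041 × 10³ femtometres = 4.1
  1.88 femtometres → 1.88
Difference: 4.1 - 1.88 = 2.22

2.22 femtometres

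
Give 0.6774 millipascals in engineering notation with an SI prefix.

= 677.4e-6 pascals; 1e-6 is micro.

677.4 micropascals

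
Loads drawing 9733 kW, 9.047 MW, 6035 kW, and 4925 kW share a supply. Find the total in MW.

29.74 MW

In MW:
  9733 kW = 9733 × 10⁻³ MW = 9.733
  9.047 MW → 9.047
  6035 kW = 6035 × 10⁻³ MW = 6.035
  4925 kW = 4925 × 10⁻³ MW = 4.925
Sum: 9.733 + 9.047 + 6.035 + 4.925 = 29.74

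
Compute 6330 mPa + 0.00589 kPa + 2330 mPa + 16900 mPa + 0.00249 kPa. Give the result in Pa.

33.94 Pa

In Pa:
  6330 mPa = 6330e-3 Pa = 6.33
  0.00589 kPa = 0.00589e3 Pa = 5.89
  2330 mPa = 2330e-3 Pa = 2.33
  16900 mPa = 16900e-3 Pa = 16.9
  0.00249 kPa = 0.00249e3 Pa = 2.49
Sum: 6.33 + 5.89 + 2.33 + 16.9 + 2.49 = 33.94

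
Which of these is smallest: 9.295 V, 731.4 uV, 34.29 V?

731.4 uV

9.295 V = 9.295 V
731.4 uV = 0.0007314 V
34.29 V = 34.29 V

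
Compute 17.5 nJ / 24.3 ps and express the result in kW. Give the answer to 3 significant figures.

(17.5 × 10⁻⁹) / (24.3 × 10⁻¹²) = 0.72016 × 10³ W

0.720 kW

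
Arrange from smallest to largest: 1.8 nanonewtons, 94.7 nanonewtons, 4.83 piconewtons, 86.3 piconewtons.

1.8 nanonewtons = 0.0000000018 newtons
94.7 nanonewtons = 0.0000000947 newtons
4.83 piconewtons = 0.00000000000483 newtons
86.3 piconewtons = 0.0000000000863 newtons

4.83 piconewtons < 86.3 piconewtons < 1.8 nanonewtons < 94.7 nanonewtons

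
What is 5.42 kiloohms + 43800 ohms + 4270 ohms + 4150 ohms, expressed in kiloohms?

57.64 kiloohms

In kiloohms:
  5.42 kiloohms → 5.42
  43800 ohms = 43800 × 10^-3 kiloohms = 43.8
  4270 ohms = 4270 × 10^-3 kiloohms = 4.27
  4150 ohms = 4150 × 10^-3 kiloohms = 4.15
Sum: 5.42 + 43.8 + 4.27 + 4.15 = 57.64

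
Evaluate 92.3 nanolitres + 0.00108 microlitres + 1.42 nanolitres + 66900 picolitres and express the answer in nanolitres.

In nanolitres:
  92.3 nanolitres → 92.3
  0.00108 microlitres = 0.00108e3 nanolitres = 1.08
  1.42 nanolitres → 1.42
  66900 picolitres = 66900e-3 nanolitres = 66.9
Sum: 92.3 + 1.08 + 1.42 + 66.9 = 161.7

161.7 nanolitres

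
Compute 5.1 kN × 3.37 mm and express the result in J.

17.187 J

5.1 × 10³ × 3.37 × 10⁻³ = 17.187 J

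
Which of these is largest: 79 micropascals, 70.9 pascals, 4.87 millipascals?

79 micropascals = 0.000079 pascals
70.9 pascals = 70.9 pascals
4.87 millipascals = 0.00487 pascals

70.9 pascals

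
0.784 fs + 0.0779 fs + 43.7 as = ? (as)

905.6 as

In as:
  0.784 fs = 0.784 × 10³ as = 784
  0.0779 fs = 0.0779 × 10³ as = 77.9
  43.7 as → 43.7
Sum: 784 + 77.9 + 43.7 = 905.6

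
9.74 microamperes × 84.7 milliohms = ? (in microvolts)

0.824978 microvolts

9.74 × 10^-6 × 84.7 × 10^-3 = 824.978 × 10^-9 V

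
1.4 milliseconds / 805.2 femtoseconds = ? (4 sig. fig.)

(1.4 × 10⁻³) / (805.2 × 10⁻¹⁵) = 0.0017387 × 10¹²

1739000000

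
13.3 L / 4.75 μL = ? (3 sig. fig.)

2800000

(13.3) / (4.75 × 10^-6) = 2.8 × 10^6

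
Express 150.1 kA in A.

kilo = 10^3, (no prefix) = 10^0; factor is 10^3.
150.1 × 10^3 = 150100

150100 A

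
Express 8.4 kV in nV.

8400000000000 nV

kilo = 10³, nano = 10⁻⁹; factor is 10¹².
8.4 × 10¹² = 8400000000000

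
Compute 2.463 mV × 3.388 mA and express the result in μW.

8.344644 μW

2.463 × 10^-3 × 3.388 × 10^-3 = 8.344644 × 10^-6 W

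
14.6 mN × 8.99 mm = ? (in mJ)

0.131254 mJ

14.6 × 10⁻³ × 8.99 × 10⁻³ = 131.254 × 10⁻⁶ J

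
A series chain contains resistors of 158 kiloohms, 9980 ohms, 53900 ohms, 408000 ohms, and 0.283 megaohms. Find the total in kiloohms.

In kiloohms:
  158 kiloohms → 158
  9980 ohms = 9980 × 10^-3 kiloohms = 9.98
  53900 ohms = 53900 × 10^-3 kiloohms = 53.9
  408000 ohms = 408000 × 10^-3 kiloohms = 408
  0.283 megaohms = 0.283 × 10^3 kiloohms = 283
Sum: 158 + 9.98 + 53.9 + 408 + 283 = 912.88

912.88 kiloohms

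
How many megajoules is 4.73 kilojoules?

0.00473 megajoules

kilo = 1e3, mega = 1e6; factor is 1e-3.
4.73 × 1e-3 = 0.00473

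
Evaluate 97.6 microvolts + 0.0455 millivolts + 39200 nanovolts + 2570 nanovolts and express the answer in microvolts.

In microvolts:
  97.6 microvolts → 97.6
  0.0455 millivolts = 0.0455e3 microvolts = 45.5
  39200 nanovolts = 39200e-3 microvolts = 39.2
  2570 nanovolts = 2570e-3 microvolts = 2.57
Sum: 97.6 + 45.5 + 39.2 + 2.57 = 184.87

184.87 microvolts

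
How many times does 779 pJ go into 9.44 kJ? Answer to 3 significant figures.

12100000000000

(9.44 × 10^3) / (779 × 10^-12) = 0.01212 × 10^15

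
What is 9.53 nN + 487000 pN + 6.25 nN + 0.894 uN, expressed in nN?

In nN:
  9.53 nN → 9.53
  487000 pN = 487000e-3 nN = 487
  6.25 nN → 6.25
  0.894 uN = 0.894e3 nN = 894
Sum: 9.53 + 487 + 6.25 + 894 = 1396.78

1396.78 nN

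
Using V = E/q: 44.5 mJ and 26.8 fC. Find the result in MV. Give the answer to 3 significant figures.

1660000 MV

(44.5 × 10^-3) / (26.8 × 10^-15) = 1.6604 × 10^12 V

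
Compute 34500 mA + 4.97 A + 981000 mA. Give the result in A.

1020.47 A

In A:
  34500 mA = 34500 × 10⁻³ A = 34.5
  4.97 A → 4.97
  981000 mA = 981000 × 10⁻³ A = 981
Sum: 34.5 + 4.97 + 981 = 1020.47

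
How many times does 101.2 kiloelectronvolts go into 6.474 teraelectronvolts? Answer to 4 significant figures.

63970000

(6.474 × 10¹²) / (101.2 × 10³) = 0.063972 × 10⁹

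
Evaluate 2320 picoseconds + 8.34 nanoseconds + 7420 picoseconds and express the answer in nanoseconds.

18.08 nanoseconds

In nanoseconds:
  2320 picoseconds = 2320 × 10⁻³ nanoseconds = 2.32
  8.34 nanoseconds → 8.34
  7420 picoseconds = 7420 × 10⁻³ nanoseconds = 7.42
Sum: 2.32 + 8.34 + 7.42 = 18.08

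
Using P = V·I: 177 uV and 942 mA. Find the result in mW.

177 × 10⁻⁶ × 942 × 10⁻³ = 166734 × 10⁻⁹ W

0.166734 mW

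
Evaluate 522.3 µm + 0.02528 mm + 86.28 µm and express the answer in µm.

In µm:
  522.3 µm → 522.3
  0.02528 mm = 0.02528 × 10^3 µm = 25.28
  86.28 µm → 86.28
Sum: 522.3 + 25.28 + 86.28 = 633.86

633.86 µm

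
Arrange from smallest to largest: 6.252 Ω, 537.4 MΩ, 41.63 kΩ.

6.252 Ω < 41.63 kΩ < 537.4 MΩ

6.252 Ω = 6.252 Ω
537.4 MΩ = 537400000 Ω
41.63 kΩ = 41630 Ω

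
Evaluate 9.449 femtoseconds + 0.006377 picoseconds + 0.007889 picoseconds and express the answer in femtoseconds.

In femtoseconds:
  9.449 femtoseconds → 9.449
  0.006377 picoseconds = 0.006377e3 femtoseconds = 6.377
  0.007889 picoseconds = 0.007889e3 femtoseconds = 7.889
Sum: 9.449 + 6.377 + 7.889 = 23.715

23.715 femtoseconds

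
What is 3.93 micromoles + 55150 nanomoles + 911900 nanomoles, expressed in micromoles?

970.98 micromoles

In micromoles:
  3.93 micromoles → 3.93
  55150 nanomoles = 55150 × 10^-3 micromoles = 55.15
  911900 nanomoles = 911900 × 10^-3 micromoles = 911.9
Sum: 3.93 + 55.15 + 911.9 = 970.98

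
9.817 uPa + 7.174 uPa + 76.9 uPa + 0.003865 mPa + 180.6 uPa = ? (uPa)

In uPa:
  9.817 uPa → 9.817
  7.174 uPa → 7.174
  76.9 uPa → 76.9
  0.003865 mPa = 0.003865e3 uPa = 3.865
  180.6 uPa → 180.6
Sum: 9.817 + 7.174 + 76.9 + 3.865 + 180.6 = 278.356

278.356 uPa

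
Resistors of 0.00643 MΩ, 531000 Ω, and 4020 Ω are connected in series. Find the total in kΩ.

In kΩ:
  0.00643 MΩ = 0.00643e3 kΩ = 6.43
  531000 Ω = 531000e-3 kΩ = 531
  4020 Ω = 4020e-3 kΩ = 4.02
Sum: 6.43 + 531 + 4.02 = 541.45

541.45 kΩ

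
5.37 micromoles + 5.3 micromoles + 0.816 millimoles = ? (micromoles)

In micromoles:
  5.37 micromoles → 5.37
  5.3 micromoles → 5.3
  0.816 millimoles = 0.816 × 10³ micromoles = 816
Sum: 5.37 + 5.3 + 816 = 826.67

826.67 micromoles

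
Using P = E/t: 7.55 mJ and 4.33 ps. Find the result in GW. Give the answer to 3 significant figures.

1.74 GW

(7.55e-3) / (4.33e-12) = 1.7436e9 W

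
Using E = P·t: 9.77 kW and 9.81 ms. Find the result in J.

95.8437 J

9.77 × 10^3 × 9.81 × 10^-3 = 95.8437 J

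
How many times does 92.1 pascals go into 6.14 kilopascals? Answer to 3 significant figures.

66.7

(6.14 × 10³) / (92.1) = 0.06667 × 10³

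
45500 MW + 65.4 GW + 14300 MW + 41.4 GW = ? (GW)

In GW:
  45500 MW = 45500e-3 GW = 45.5
  65.4 GW → 65.4
  14300 MW = 14300e-3 GW = 14.3
  41.4 GW → 41.4
Sum: 45.5 + 65.4 + 14.3 + 41.4 = 166.6

166.6 GW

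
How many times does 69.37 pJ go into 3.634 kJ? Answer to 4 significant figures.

52390000000000

(3.634 × 10³) / (69.37 × 10⁻¹²) = 0.052386 × 10¹⁵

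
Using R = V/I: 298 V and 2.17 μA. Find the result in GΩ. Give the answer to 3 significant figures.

0.137 GΩ

(298) / (2.17 × 10^-6) = 137.33 × 10^6 Ω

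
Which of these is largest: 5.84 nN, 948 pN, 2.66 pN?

5.84 nN

5.84 nN = 0.00000000584 N
948 pN = 0.000000000948 N
2.66 pN = 0.00000000000266 N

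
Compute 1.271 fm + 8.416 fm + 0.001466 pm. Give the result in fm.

11.153 fm

In fm:
  1.271 fm → 1.271
  8.416 fm → 8.416
  0.001466 pm = 0.001466 × 10^3 fm = 1.466
Sum: 1.271 + 8.416 + 1.466 = 11.153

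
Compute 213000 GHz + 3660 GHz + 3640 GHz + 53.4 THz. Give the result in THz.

In THz:
  213000 GHz = 213000e-3 THz = 213
  3660 GHz = 3660e-3 THz = 3.66
  3640 GHz = 3640e-3 THz = 3.64
  53.4 THz → 53.4
Sum: 213 + 3.66 + 3.64 + 53.4 = 273.7

273.7 THz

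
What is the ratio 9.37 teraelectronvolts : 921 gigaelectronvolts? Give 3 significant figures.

(9.37 × 10^12) / (921 × 10^9) = 0.01017 × 10^3

10.2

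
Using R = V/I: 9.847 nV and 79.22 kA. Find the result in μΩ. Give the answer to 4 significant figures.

0.0000001243 μΩ

(9.847 × 10^-9) / (79.22 × 10^3) = 0.124299 × 10^-12 Ω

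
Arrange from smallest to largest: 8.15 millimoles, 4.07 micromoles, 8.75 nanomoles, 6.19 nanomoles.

6.19 nanomoles < 8.75 nanomoles < 4.07 micromoles < 8.15 millimoles

8.15 millimoles = 0.00815 moles
4.07 micromoles = 0.00000407 moles
8.75 nanomoles = 0.00000000875 moles
6.19 nanomoles = 0.00000000619 moles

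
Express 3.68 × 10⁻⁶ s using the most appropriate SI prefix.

= 3.68 × 10⁻⁶ s; 10⁻⁶ is micro.

3.68 μs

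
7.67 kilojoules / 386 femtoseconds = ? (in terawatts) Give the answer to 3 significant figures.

(7.67e3) / (386e-15) = 0.01987e18 W

19900 terawatts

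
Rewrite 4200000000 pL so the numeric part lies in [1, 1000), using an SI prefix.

= 4.2e-3 L; 1e-3 is milli.

4.2 mL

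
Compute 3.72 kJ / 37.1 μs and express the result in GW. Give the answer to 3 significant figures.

0.100 GW

(3.72 × 10^3) / (37.1 × 10^-6) = 0.10027 × 10^9 W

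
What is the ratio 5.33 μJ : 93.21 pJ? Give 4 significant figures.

57180

(5.33 × 10⁻⁶) / (93.21 × 10⁻¹²) = 0.057183 × 10⁶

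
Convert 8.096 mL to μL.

8096 μL

milli = 1e-3, micro = 1e-6; factor is 1e3.
8.096 × 1e3 = 8096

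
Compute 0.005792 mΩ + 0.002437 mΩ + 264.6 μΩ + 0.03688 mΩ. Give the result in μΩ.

309.709 μΩ

In μΩ:
  0.005792 mΩ = 0.005792 × 10³ μΩ = 5.792
  0.002437 mΩ = 0.002437 × 10³ μΩ = 2.437
  264.6 μΩ → 264.6
  0.03688 mΩ = 0.03688 × 10³ μΩ = 36.88
Sum: 5.792 + 2.437 + 264.6 + 36.88 = 309.709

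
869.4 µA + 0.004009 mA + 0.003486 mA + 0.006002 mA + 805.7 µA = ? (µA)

1688.597 µA

In µA:
  869.4 µA → 869.4
  0.004009 mA = 0.004009 × 10^3 µA = 4.009
  0.003486 mA = 0.003486 × 10^3 µA = 3.486
  0.006002 mA = 0.006002 × 10^3 µA = 6.002
  805.7 µA → 805.7
Sum: 869.4 + 4.009 + 3.486 + 6.002 + 805.7 = 1688.597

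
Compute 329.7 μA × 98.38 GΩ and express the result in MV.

329.7 × 10⁻⁶ × 98.38 × 10⁹ = 32435.886 × 10³ V

32.435886 MV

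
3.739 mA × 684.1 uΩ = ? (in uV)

2.5578499 uV

3.739e-3 × 684.1e-6 = 2557.8499e-9 V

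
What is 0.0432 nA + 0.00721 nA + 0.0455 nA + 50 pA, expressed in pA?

In pA:
  0.0432 nA = 0.0432e3 pA = 43.2
  0.00721 nA = 0.00721e3 pA = 7.21
  0.0455 nA = 0.0455e3 pA = 45.5
  50 pA → 50
Sum: 43.2 + 7.21 + 45.5 + 50 = 145.91

145.91 pA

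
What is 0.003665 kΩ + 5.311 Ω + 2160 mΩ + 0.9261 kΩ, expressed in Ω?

In Ω:
  0.003665 kΩ = 0.003665e3 Ω = 3.665
  5.311 Ω → 5.311
  2160 mΩ = 2160e-3 Ω = 2.16
  0.9261 kΩ = 0.9261e3 Ω = 926.1
Sum: 3.665 + 5.311 + 2.16 + 926.1 = 937.236

937.236 Ω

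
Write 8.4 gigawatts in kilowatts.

giga = 1e9, kilo = 1e3; factor is 1e6.
8.4 × 1e6 = 8400000

8400000 kilowatts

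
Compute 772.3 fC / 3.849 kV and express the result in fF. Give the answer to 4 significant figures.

0.2006 fF

(772.3e-15) / (3.849e3) = 200.65e-18 F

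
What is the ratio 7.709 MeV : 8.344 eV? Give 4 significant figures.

(7.709e6) / (8.344) = 0.9239e6

923900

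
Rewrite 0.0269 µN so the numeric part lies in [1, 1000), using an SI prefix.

= 26.9e-9 N; 1e-9 is nano.

26.9 nN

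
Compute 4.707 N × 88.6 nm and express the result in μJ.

4.707 × 88.6e-9 = 417.0402e-9 J

0.4170402 μJ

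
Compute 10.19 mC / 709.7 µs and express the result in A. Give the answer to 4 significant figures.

(10.19e-3) / (709.7e-6) = 0.0143582e3 A

14.36 A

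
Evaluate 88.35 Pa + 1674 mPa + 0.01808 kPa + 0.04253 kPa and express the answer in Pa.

In Pa:
  88.35 Pa → 88.35
  1674 mPa = 1674e-3 Pa = 1.674
  0.01808 kPa = 0.01808e3 Pa = 18.08
  0.04253 kPa = 0.04253e3 Pa = 42.53
Sum: 88.35 + 1.674 + 18.08 + 42.53 = 150.634

150.634 Pa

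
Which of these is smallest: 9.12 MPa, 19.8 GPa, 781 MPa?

9.12 MPa = 9120000 Pa
19.8 GPa = 19800000000 Pa
781 MPa = 781000000 Pa

9.12 MPa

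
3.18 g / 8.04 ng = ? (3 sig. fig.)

(3.18) / (8.04e-9) = 0.3955e9

396000000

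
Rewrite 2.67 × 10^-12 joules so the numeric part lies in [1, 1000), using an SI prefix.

2.67 picojoules

= 2.67 × 10^-12 joules; 10^-12 is pico.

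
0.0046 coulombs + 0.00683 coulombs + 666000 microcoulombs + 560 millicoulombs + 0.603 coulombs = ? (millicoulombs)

In millicoulombs:
  0.0046 coulombs = 0.0046 × 10^3 millicoulombs = 4.6
  0.00683 coulombs = 0.00683 × 10^3 millicoulombs = 6.83
  666000 microcoulombs = 666000 × 10^-3 millicoulombs = 666
  560 millicoulombs → 560
  0.603 coulombs = 0.603 × 10^3 millicoulombs = 603
Sum: 4.6 + 6.83 + 666 + 560 + 603 = 1840.43

1840.43 millicoulombs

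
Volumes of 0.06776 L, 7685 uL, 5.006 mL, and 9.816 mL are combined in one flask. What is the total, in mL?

90.267 mL

In mL:
  0.06776 L = 0.06776 × 10^3 mL = 67.76
  7685 uL = 7685 × 10^-3 mL = 7.685
  5.006 mL → 5.006
  9.816 mL → 9.816
Sum: 67.76 + 7.685 + 5.006 + 9.816 = 90.267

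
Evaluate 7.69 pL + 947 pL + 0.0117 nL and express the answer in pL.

In pL:
  7.69 pL → 7.69
  947 pL → 947
  0.0117 nL = 0.0117 × 10³ pL = 11.7
Sum: 7.69 + 947 + 11.7 = 966.39

966.39 pL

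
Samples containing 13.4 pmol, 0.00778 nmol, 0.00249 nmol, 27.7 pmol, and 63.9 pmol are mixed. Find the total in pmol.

In pmol:
  13.4 pmol → 13.4
  0.00778 nmol = 0.00778 × 10³ pmol = 7.78
  0.00249 nmol = 0.00249 × 10³ pmol = 2.49
  27.7 pmol → 27.7
  63.9 pmol → 63.9
Sum: 13.4 + 7.78 + 2.49 + 27.7 + 63.9 = 115.27

115.27 pmol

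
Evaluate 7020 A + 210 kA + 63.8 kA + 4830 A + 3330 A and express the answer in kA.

288.98 kA

In kA:
  7020 A = 7020e-3 kA = 7.02
  210 kA → 210
  63.8 kA → 63.8
  4830 A = 4830e-3 kA = 4.83
  3330 A = 3330e-3 kA = 3.33
Sum: 7.02 + 210 + 63.8 + 4.83 + 3.33 = 288.98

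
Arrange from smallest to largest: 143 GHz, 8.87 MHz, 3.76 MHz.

3.76 MHz < 8.87 MHz < 143 GHz

143 GHz = 143000000000 Hz
8.87 MHz = 8870000 Hz
3.76 MHz = 3760000 Hz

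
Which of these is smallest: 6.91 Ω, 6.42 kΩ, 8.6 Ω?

6.91 Ω = 6.91 Ω
6.42 kΩ = 6420 Ω
8.6 Ω = 8.6 Ω

6.91 Ω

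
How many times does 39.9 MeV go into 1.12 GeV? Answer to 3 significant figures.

(1.12 × 10^9) / (39.9 × 10^6) = 0.02807 × 10^3

28.1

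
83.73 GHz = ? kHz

83730000 kHz

giga = 10⁹, kilo = 10³; factor is 10⁶.
83.73 × 10⁶ = 83730000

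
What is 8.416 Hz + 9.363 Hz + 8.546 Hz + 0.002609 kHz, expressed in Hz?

In Hz:
  8.416 Hz → 8.416
  9.363 Hz → 9.363
  8.546 Hz → 8.546
  0.002609 kHz = 0.002609 × 10³ Hz = 2.609
Sum: 8.416 + 9.363 + 8.546 + 2.609 = 28.934

28.934 Hz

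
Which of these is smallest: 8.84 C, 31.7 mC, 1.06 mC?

8.84 C = 8.84 C
31.7 mC = 0.0317 C
1.06 mC = 0.00106 C

1.06 mC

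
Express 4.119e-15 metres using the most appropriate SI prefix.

4.119 femtometres

= 4.119e-15 metres; 1e-15 is femto.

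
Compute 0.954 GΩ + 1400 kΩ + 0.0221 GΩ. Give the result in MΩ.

In MΩ:
  0.954 GΩ = 0.954 × 10³ MΩ = 954
  1400 kΩ = 1400 × 10⁻³ MΩ = 1.4
  0.0221 GΩ = 0.0221 × 10³ MΩ = 22.1
Sum: 954 + 1.4 + 22.1 = 977.5

977.5 MΩ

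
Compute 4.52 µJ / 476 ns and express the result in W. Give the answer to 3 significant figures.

(4.52 × 10⁻⁶) / (476 × 10⁻⁹) = 0.0094958 × 10³ W

9.50 W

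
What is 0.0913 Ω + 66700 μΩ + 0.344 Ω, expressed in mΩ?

In mΩ:
  0.0913 Ω = 0.0913e3 mΩ = 91.3
  66700 μΩ = 66700e-3 mΩ = 66.7
  0.344 Ω = 0.344e3 mΩ = 344
Sum: 91.3 + 66.7 + 344 = 502

502 mΩ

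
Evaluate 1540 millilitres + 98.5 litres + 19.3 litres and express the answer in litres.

119.34 litres

In litres:
  1540 millilitres = 1540 × 10^-3 litres = 1.54
  98.5 litres → 98.5
  19.3 litres → 19.3
Sum: 1.54 + 98.5 + 19.3 = 119.34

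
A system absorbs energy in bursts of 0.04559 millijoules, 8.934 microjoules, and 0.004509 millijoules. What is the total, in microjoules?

59.033 microjoules

In microjoules:
  0.04559 millijoules = 0.04559e3 microjoules = 45.59
  8.934 microjoules → 8.934
  0.004509 millijoules = 0.004509e3 microjoules = 4.509
Sum: 45.59 + 8.934 + 4.509 = 59.033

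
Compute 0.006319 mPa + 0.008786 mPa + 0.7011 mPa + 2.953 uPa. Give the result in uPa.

In uPa:
  0.006319 mPa = 0.006319 × 10^3 uPa = 6.319
  0.008786 mPa = 0.008786 × 10^3 uPa = 8.786
  0.7011 mPa = 0.7011 × 10^3 uPa = 701.1
  2.953 uPa → 2.953
Sum: 6.319 + 8.786 + 701.1 + 2.953 = 719.158

719.158 uPa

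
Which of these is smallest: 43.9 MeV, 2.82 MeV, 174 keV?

43.9 MeV = 43900000 eV
2.82 MeV = 2820000 eV
174 keV = 174000 eV

174 keV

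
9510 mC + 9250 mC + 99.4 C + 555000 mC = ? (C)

In C:
  9510 mC = 9510 × 10^-3 C = 9.51
  9250 mC = 9250 × 10^-3 C = 9.25
  99.4 C → 99.4
  555000 mC = 555000 × 10^-3 C = 555
Sum: 9.51 + 9.25 + 99.4 + 555 = 673.16

673.16 C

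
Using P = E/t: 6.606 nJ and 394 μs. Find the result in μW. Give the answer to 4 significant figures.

16.77 μW

(6.606 × 10⁻⁹) / (394 × 10⁻⁶) = 0.0167665 × 10⁻³ W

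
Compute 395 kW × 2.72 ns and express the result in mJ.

395 × 10³ × 2.72 × 10⁻⁹ = 1074.4 × 10⁻⁶ J

1.0744 mJ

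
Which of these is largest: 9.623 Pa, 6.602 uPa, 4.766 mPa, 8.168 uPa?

9.623 Pa

9.623 Pa = 9.623 Pa
6.602 uPa = 0.000006602 Pa
4.766 mPa = 0.004766 Pa
8.168 uPa = 0.000008168 Pa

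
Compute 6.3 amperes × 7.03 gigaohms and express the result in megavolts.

6.3 × 7.03 × 10⁹ = 44.289 × 10⁹ V

44289 megavolts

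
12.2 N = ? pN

12200000000000 pN

(no prefix) = 10⁰, pico = 10⁻¹²; factor is 10¹².
12.2 × 10¹² = 12200000000000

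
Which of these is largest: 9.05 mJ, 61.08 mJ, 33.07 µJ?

9.05 mJ = 0.00905 J
61.08 mJ = 0.06108 J
33.07 µJ = 0.00003307 J

61.08 mJ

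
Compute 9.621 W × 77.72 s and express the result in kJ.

9.621 × 77.72 = 747.74412 J

0.74774412 kJ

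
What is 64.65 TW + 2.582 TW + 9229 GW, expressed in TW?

76.461 TW

In TW:
  64.65 TW → 64.65
  2.582 TW → 2.582
  9229 GW = 9229e-3 TW = 9.229
Sum: 64.65 + 2.582 + 9.229 = 76.461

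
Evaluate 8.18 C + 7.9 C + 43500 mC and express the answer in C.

In C:
  8.18 C → 8.18
  7.9 C → 7.9
  43500 mC = 43500 × 10^-3 C = 43.5
Sum: 8.18 + 7.9 + 43.5 = 59.58

59.58 C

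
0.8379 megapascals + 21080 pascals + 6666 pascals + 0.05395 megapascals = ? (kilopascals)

919.596 kilopascals

In kilopascals:
  0.8379 megapascals = 0.8379e3 kilopascals = 837.9
  21080 pascals = 21080e-3 kilopascals = 21.08
  6666 pascals = 6666e-3 kilopascals = 6.666
  0.05395 megapascals = 0.05395e3 kilopascals = 53.95
Sum: 837.9 + 21.08 + 6.666 + 53.95 = 919.596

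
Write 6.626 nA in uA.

nano = 10⁻⁹, micro = 10⁻⁶; factor is 10⁻³.
6.626 × 10⁻³ = 0.006626

0.006626 uA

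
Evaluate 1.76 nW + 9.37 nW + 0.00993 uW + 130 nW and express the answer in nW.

151.06 nW

In nW:
  1.76 nW → 1.76
  9.37 nW → 9.37
  0.00993 uW = 0.00993e3 nW = 9.93
  130 nW → 130
Sum: 1.76 + 9.37 + 9.93 + 130 = 151.06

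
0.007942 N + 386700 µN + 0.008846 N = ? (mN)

403.488 mN

In mN:
  0.007942 N = 0.007942e3 mN = 7.942
  386700 µN = 386700e-3 mN = 386.7
  0.008846 N = 0.008846e3 mN = 8.846
Sum: 7.942 + 386.7 + 8.846 = 403.488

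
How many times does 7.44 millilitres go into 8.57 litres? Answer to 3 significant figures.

1150

(8.57) / (7.44e-3) = 1.152e3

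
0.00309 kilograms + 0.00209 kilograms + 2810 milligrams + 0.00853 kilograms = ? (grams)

16.52 grams

In grams:
  0.00309 kilograms = 0.00309 × 10^3 grams = 3.09
  0.00209 kilograms = 0.00209 × 10^3 grams = 2.09
  2810 milligrams = 2810 × 10^-3 grams = 2.81
  0.00853 kilograms = 0.00853 × 10^3 grams = 8.53
Sum: 3.09 + 2.09 + 2.81 + 8.53 = 16.52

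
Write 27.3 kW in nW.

kilo = 1e3, nano = 1e-9; factor is 1e12.
27.3 × 1e12 = 27300000000000

27300000000000 nW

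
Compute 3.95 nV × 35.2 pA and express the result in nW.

3.95 × 10⁻⁹ × 35.2 × 10⁻¹² = 139.04 × 10⁻²¹ W

0.00000000013904 nW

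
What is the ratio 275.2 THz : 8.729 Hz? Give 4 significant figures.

31530000000000

(275.2 × 10^12) / (8.729) = 31.527 × 10^12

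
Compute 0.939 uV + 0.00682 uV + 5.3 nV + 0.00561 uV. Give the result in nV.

In nV:
  0.939 uV = 0.939 × 10³ nV = 939
  0.00682 uV = 0.00682 × 10³ nV = 6.82
  5.3 nV → 5.3
  0.00561 uV = 0.00561 × 10³ nV = 5.61
Sum: 939 + 6.82 + 5.3 + 5.61 = 956.73

956.73 nV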